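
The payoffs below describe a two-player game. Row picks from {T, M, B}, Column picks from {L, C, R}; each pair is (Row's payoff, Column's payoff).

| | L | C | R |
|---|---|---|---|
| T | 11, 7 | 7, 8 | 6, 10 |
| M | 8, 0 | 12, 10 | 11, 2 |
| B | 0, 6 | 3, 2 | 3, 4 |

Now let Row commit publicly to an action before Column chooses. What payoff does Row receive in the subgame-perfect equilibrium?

12

Column best-responds to each possible Row move:
- T → Column plays R (best of 7, 8, 10); Row gets 6.
- M → Column plays C (best of 0, 10, 2); Row gets 12.
- B → Column plays L (best of 6, 2, 4); Row gets 0.
Among 6, 12, 0, the best is 12 at M. Subgame-perfect outcome: (M, C) with payoffs (12, 10).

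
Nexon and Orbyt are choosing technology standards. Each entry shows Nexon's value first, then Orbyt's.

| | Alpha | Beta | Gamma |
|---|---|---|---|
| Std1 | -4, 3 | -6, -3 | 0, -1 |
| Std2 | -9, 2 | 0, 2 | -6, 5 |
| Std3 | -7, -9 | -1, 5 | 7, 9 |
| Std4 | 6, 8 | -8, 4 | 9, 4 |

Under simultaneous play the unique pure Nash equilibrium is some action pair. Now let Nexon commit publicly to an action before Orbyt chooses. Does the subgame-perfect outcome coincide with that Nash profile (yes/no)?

no

Backward induction with Nexon moving first.
- Std1: Orbyt compares 3, -3, -1 and picks Alpha; Nexon would get -4.
- Std2: Orbyt compares 2, 2, 5 and picks Gamma; Nexon would get -6.
- Std3: Orbyt compares -9, 5, 9 and picks Gamma; Nexon would get 7.
- Std4: Orbyt compares 8, 4, 4 and picks Alpha; Nexon would get 6.
Nexon's induced payoffs are -4, -6, 7, 6, so Nexon commits to Std3. Subgame-perfect outcome: (Std3, Gamma) with payoffs (7, 9).
Under simultaneous play:
Nexon's best replies: Alpha→Std4; Beta→Std2; Gamma→Std4.
Orbyt's best replies: Std1→Alpha; Std2→Gamma; Std3→Gamma; Std4→Alpha.
The unique mutual best reply is (Std4, Alpha), giving (6, 8).
Sequential outcome (Std3, Gamma) differs from the Nash profile (Std4, Alpha).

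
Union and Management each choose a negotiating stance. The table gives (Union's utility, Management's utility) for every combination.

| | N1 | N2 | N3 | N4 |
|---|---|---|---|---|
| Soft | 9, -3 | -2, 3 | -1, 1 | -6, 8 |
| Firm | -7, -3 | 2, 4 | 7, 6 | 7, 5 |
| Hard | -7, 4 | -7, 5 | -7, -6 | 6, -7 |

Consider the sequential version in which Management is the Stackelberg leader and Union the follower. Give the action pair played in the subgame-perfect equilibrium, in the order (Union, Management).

Union best-responds to each possible Management move:
- N1: BR = Soft, leader payoff -3.
- N2: BR = Firm, leader payoff 4.
- N3: BR = Firm, leader payoff 6.
- N4: BR = Firm, leader payoff 5.
Maximizing over -3, 4, 6, 5, Management chooses N3. Subgame-perfect outcome: (Firm, N3) with payoffs (7, 6).

(Firm, N3)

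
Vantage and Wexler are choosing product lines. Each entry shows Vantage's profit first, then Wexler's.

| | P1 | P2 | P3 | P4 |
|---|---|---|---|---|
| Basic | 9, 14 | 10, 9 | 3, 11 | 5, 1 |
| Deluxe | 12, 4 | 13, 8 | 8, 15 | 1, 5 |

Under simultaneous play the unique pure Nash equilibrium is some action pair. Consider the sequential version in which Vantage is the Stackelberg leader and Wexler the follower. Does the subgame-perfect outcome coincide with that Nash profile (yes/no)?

no

Backward induction with Vantage moving first.
- Basic: BR = P1, leader payoff 9.
- Deluxe: BR = P3, leader payoff 8.
Maximizing over 9, 8, Vantage chooses Basic. Subgame-perfect outcome: (Basic, P1) with payoffs (9, 14).
For the simultaneous game, intersect best replies.
Vantage's best replies: P1→Deluxe; P2→Deluxe; P3→Deluxe; P4→Basic.
Wexler's best replies: Basic→P1; Deluxe→P3.
The unique mutual best reply is (Deluxe, P3), giving (8, 15).
Sequential outcome (Basic, P1) differs from the Nash profile (Deluxe, P3).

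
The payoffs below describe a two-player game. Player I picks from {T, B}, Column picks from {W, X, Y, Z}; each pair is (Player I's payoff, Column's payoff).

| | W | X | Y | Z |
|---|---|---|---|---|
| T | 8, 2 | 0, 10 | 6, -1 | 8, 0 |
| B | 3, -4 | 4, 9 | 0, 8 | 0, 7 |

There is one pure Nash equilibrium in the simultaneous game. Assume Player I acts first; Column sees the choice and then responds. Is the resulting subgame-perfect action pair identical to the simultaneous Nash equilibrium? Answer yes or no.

yes

Column best-responds to each possible Player I move:
- T: BR = X, leader payoff 0.
- B: BR = X, leader payoff 4.
Player I's induced payoffs are 0, 4, so Player I commits to B. Subgame-perfect outcome: (B, X) with payoffs (4, 9).
Under simultaneous play:
Player I's best replies: W→T; X→B; Y→T; Z→T.
Column's best replies: T→X; B→X.
Only (B, X) has each player best-responding; Nash payoffs (4, 9).
Sequential outcome (B, X) coincides with the Nash profile (B, X).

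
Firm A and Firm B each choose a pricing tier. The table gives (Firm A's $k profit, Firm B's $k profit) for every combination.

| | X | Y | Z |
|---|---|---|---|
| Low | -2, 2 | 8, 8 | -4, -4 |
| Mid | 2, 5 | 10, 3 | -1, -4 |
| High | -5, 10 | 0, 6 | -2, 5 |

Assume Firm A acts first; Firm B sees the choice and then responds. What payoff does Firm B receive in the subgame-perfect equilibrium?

8

Solve by backward induction (Firm A leads).
- Low: BR = Y, leader payoff 8.
- Mid: BR = X, leader payoff 2.
- High: BR = X, leader payoff -5.
Firm A's induced payoffs are 8, 2, -5, so Firm A commits to Low. Subgame-perfect outcome: (Low, Y) with payoffs (8, 8).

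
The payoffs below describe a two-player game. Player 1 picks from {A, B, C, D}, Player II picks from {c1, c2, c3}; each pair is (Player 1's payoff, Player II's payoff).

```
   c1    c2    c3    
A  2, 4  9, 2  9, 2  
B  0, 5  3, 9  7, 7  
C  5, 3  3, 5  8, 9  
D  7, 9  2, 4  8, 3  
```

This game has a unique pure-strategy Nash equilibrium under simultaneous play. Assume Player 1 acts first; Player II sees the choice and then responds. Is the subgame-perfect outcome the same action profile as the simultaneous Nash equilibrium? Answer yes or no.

Backward induction with Player 1 moving first.
- A: BR = c1, leader payoff 2.
- B: BR = c2, leader payoff 3.
- C: BR = c3, leader payoff 8.
- D: BR = c1, leader payoff 7.
Maximizing over 2, 3, 8, 7, Player 1 chooses C. Subgame-perfect outcome: (C, c3) with payoffs (8, 9).
Under simultaneous play:
Player 1's best replies: c1→D; c2→A; c3→A.
Player II's best replies: A→c1; B→c2; C→c3; D→c1.
Only (D, c1) has each player best-responding; Nash payoffs (7, 9).
Sequential outcome (C, c3) differs from the Nash profile (D, c1).

no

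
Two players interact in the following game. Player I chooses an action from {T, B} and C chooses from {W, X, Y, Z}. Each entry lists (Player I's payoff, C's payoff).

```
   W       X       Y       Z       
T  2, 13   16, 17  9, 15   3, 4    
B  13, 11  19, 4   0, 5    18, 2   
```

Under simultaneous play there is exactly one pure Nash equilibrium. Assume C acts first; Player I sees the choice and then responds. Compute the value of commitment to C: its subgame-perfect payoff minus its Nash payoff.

Backward induction with C moving first.
- W → Player I plays B (best of 2, 13); C gets 11.
- X → Player I plays B (best of 16, 19); C gets 4.
- Y → Player I plays T (best of 9, 0); C gets 15.
- Z → Player I plays B (best of 3, 18); C gets 2.
Among 11, 4, 15, 2, the best is 15 at Y. Subgame-perfect outcome: (T, Y) with payoffs (9, 15).
For the simultaneous game, intersect best replies.
Player I's best replies: W→B; X→B; Y→T; Z→B.
C's best replies: T→X; B→W.
Only (B, W) has each player best-responding; Nash payoffs (13, 11).
C's commitment gain: 15 − 11 = 4.

4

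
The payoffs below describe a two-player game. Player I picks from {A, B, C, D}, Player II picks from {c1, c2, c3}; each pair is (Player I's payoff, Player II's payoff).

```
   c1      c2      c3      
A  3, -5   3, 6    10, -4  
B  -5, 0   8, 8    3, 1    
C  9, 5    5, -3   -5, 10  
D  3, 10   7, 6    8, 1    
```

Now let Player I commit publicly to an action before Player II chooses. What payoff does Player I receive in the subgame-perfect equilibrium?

Backward induction with Player I moving first.
- A: Player II compares -5, 6, -4 and picks c2; Player I would get 3.
- B: Player II compares 0, 8, 1 and picks c2; Player I would get 8.
- C: Player II compares 5, -3, 10 and picks c3; Player I would get -5.
- D: Player II compares 10, 6, 1 and picks c1; Player I would get 3.
Maximizing over 3, 8, -5, 3, Player I chooses B. Subgame-perfect outcome: (B, c2) with payoffs (8, 8).

8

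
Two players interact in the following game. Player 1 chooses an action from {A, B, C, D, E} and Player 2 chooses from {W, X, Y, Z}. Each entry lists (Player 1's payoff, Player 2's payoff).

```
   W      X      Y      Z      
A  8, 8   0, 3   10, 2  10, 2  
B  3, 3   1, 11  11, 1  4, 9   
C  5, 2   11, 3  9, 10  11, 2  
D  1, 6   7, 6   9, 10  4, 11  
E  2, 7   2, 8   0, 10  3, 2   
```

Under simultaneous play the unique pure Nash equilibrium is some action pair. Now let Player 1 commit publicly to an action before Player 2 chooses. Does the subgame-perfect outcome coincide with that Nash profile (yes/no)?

no

Player 2 best-responds to each possible Player 1 move:
- A: BR = W, leader payoff 8.
- B: BR = X, leader payoff 1.
- C: BR = Y, leader payoff 9.
- D: BR = Z, leader payoff 4.
- E: BR = Y, leader payoff 0.
Player 1's induced payoffs are 8, 1, 9, 4, 0, so Player 1 commits to C. Subgame-perfect outcome: (C, Y) with payoffs (9, 10).
Now find the simultaneous Nash equilibrium.
Player 1's best replies: W→A; X→C; Y→B; Z→C.
Player 2's best replies: A→W; B→X; C→Y; D→Z; E→Y.
The unique mutual best reply is (A, W), giving (8, 8).
Sequential outcome (C, Y) differs from the Nash profile (A, W).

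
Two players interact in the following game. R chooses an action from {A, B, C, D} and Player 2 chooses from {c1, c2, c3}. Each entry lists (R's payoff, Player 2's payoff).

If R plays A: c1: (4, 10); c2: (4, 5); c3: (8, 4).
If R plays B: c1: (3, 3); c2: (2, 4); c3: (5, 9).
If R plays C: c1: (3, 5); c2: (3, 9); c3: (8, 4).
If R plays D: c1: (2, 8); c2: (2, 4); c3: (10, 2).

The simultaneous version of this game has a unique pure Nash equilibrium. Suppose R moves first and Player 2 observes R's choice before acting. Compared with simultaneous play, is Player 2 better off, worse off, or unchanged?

worse off

Solve by backward induction (R leads).
- A: BR = c1, leader payoff 4.
- B: BR = c3, leader payoff 5.
- C: BR = c2, leader payoff 3.
- D: BR = c1, leader payoff 2.
Among 4, 5, 3, 2, the best is 5 at B. Subgame-perfect outcome: (B, c3) with payoffs (5, 9).
Now find the simultaneous Nash equilibrium.
R's best replies: c1→A; c2→A; c3→D.
Player 2's best replies: A→c1; B→c3; C→c2; D→c1.
The unique mutual best reply is (A, c1), giving (4, 10).
Player 2 earns 9 sequentially versus 10 at the Nash outcome: worse off.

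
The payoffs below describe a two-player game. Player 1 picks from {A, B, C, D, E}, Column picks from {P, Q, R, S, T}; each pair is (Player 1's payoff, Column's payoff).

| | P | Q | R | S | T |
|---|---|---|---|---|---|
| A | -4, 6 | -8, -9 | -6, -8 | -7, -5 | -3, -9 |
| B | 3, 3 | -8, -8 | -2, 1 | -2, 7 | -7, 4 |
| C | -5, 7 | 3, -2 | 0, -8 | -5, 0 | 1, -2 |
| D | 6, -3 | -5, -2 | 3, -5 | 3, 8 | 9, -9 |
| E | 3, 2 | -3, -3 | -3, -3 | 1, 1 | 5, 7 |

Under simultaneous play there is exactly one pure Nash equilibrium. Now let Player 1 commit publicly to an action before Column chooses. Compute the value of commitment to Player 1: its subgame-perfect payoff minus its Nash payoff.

2

Solve by backward induction (Player 1 leads).
- A: Column compares 6, -9, -8, -5, -9 and picks P; Player 1 would get -4.
- B: Column compares 3, -8, 1, 7, 4 and picks S; Player 1 would get -2.
- C: Column compares 7, -2, -8, 0, -2 and picks P; Player 1 would get -5.
- D: Column compares -3, -2, -5, 8, -9 and picks S; Player 1 would get 3.
- E: Column compares 2, -3, -3, 1, 7 and picks T; Player 1 would get 5.
Player 1's induced payoffs are -4, -2, -5, 3, 5, so Player 1 commits to E. Subgame-perfect outcome: (E, T) with payoffs (5, 7).
Under simultaneous play:
Player 1's best replies: P→D; Q→C; R→D; S→D; T→D.
Column's best replies: A→P; B→S; C→P; D→S; E→T.
The unique mutual best reply is (D, S), giving (3, 8).
Player 1's commitment gain: 5 − 3 = 2.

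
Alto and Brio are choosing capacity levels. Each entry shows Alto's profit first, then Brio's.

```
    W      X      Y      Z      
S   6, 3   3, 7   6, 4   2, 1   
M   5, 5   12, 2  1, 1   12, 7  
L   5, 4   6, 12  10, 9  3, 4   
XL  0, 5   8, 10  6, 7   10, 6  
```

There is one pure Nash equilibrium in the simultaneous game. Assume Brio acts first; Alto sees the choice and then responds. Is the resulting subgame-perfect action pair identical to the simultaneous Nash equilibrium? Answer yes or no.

no

Work backward from Alto's decision.
- W → Alto plays S (best of 6, 5, 5, 0); Brio gets 3.
- X → Alto plays M (best of 3, 12, 6, 8); Brio gets 2.
- Y → Alto plays L (best of 6, 1, 10, 6); Brio gets 9.
- Z → Alto plays M (best of 2, 12, 3, 10); Brio gets 7.
Maximizing over 3, 2, 9, 7, Brio chooses Y. Subgame-perfect outcome: (L, Y) with payoffs (10, 9).
Under simultaneous play:
Alto's best replies: W→S; X→M; Y→L; Z→M.
Brio's best replies: S→X; M→Z; L→X; XL→X.
The unique mutual best reply is (M, Z), giving (12, 7).
Sequential outcome (L, Y) differs from the Nash profile (M, Z).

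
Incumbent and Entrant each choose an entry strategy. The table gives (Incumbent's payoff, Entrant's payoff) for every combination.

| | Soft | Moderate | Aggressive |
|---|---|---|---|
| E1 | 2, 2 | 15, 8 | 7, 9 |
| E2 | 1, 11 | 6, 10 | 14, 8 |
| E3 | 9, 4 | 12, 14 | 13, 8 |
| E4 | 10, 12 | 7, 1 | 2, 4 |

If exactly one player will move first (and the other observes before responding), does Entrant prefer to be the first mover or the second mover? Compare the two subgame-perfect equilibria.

second

If Incumbent leads: Entrant's best replies are E1→Aggressive, E2→Soft, E3→Moderate, E4→Soft; Incumbent's induced payoffs 7, 1, 12, 10; outcome (E3, Moderate), payoffs (12, 14).
If Entrant leads: Incumbent's best replies are Soft→E4, Moderate→E1, Aggressive→E2; Entrant's induced payoffs 12, 8, 8; outcome (E4, Soft), payoffs (10, 12).
Entrant gets 12 moving first and 14 moving second, so Entrant prefers to move second.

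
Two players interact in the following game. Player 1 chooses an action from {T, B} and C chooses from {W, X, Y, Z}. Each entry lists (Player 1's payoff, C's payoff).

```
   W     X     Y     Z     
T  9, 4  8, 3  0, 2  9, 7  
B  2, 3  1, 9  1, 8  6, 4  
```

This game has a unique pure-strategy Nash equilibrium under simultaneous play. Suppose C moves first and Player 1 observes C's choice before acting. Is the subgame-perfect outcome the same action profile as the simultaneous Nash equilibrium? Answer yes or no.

Work backward from Player 1's decision.
- W: BR = T, leader payoff 4.
- X: BR = T, leader payoff 3.
- Y: BR = B, leader payoff 8.
- Z: BR = T, leader payoff 7.
Maximizing over 4, 3, 8, 7, C chooses Y. Subgame-perfect outcome: (B, Y) with payoffs (1, 8).
Now find the simultaneous Nash equilibrium.
Player 1's best replies: W→T; X→T; Y→B; Z→T.
C's best replies: T→Z; B→X.
The unique mutual best reply is (T, Z), giving (9, 7).
Sequential outcome (B, Y) differs from the Nash profile (T, Z).

no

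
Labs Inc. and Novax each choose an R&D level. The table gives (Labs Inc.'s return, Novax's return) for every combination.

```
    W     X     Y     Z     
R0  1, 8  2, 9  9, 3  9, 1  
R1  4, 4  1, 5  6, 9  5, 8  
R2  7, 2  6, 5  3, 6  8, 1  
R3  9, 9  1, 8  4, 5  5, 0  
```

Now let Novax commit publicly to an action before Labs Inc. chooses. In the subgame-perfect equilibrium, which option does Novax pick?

W

Labs Inc. best-responds to each possible Novax move:
- W: BR = R3, leader payoff 9.
- X: BR = R2, leader payoff 5.
- Y: BR = R0, leader payoff 3.
- Z: BR = R0, leader payoff 1.
Novax's induced payoffs are 9, 5, 3, 1, so Novax commits to W. Subgame-perfect outcome: (R3, W) with payoffs (9, 9).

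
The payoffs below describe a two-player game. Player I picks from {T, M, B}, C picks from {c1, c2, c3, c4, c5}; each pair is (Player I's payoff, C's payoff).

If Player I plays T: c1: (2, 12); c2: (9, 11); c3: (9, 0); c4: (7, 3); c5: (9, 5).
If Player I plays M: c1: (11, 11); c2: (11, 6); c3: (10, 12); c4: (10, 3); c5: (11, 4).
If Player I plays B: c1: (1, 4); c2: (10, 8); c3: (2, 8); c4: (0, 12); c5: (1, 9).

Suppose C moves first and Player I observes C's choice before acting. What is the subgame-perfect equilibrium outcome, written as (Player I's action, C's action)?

(M, c3)

Backward induction with C moving first.
- c1: BR = M, leader payoff 11.
- c2: BR = M, leader payoff 6.
- c3: BR = M, leader payoff 12.
- c4: BR = M, leader payoff 3.
- c5: BR = M, leader payoff 4.
C's induced payoffs are 11, 6, 12, 3, 4, so C commits to c3. Subgame-perfect outcome: (M, c3) with payoffs (10, 12).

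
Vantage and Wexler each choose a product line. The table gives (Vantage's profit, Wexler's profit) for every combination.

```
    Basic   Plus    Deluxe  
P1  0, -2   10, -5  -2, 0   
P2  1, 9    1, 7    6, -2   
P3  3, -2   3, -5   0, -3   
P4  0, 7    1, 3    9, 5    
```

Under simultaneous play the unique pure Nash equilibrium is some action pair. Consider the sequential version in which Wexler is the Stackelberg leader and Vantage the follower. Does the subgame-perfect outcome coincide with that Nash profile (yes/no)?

Work backward from Vantage's decision.
- Basic: Vantage compares 0, 1, 3, 0 and picks P3; Wexler would get -2.
- Plus: Vantage compares 10, 1, 3, 1 and picks P1; Wexler would get -5.
- Deluxe: Vantage compares -2, 6, 0, 9 and picks P4; Wexler would get 5.
Maximizing over -2, -5, 5, Wexler chooses Deluxe. Subgame-perfect outcome: (P4, Deluxe) with payoffs (9, 5).
For the simultaneous game, intersect best replies.
Vantage's best replies: Basic→P3; Plus→P1; Deluxe→P4.
Wexler's best replies: P1→Deluxe; P2→Basic; P3→Basic; P4→Basic.
The unique mutual best reply is (P3, Basic), giving (3, -2).
Sequential outcome (P4, Deluxe) differs from the Nash profile (P3, Basic).

no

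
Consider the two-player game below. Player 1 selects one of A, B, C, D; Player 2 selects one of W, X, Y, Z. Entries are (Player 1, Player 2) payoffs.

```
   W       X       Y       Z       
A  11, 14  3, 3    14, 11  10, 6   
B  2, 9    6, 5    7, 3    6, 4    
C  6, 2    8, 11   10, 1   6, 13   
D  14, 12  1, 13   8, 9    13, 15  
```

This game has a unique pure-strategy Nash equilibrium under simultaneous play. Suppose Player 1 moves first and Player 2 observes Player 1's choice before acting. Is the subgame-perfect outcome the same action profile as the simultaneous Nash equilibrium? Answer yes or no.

Work backward from Player 2's decision.
- A: BR = W, leader payoff 11.
- B: BR = W, leader payoff 2.
- C: BR = Z, leader payoff 6.
- D: BR = Z, leader payoff 13.
Among 11, 2, 6, 13, the best is 13 at D. Subgame-perfect outcome: (D, Z) with payoffs (13, 15).
Now find the simultaneous Nash equilibrium.
Player 1's best replies: W→D; X→C; Y→A; Z→D.
Player 2's best replies: A→W; B→W; C→Z; D→Z.
The unique mutual best reply is (D, Z), giving (13, 15).
Sequential outcome (D, Z) coincides with the Nash profile (D, Z).

yes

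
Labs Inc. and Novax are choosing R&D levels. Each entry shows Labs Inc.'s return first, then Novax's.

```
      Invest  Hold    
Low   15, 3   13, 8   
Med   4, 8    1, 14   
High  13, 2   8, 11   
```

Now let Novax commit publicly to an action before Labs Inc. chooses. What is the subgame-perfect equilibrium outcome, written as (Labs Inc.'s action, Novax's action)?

(Low, Hold)

Solve by backward induction (Novax leads).
- Invest → Labs Inc. plays Low (best of 15, 4, 13); Novax gets 3.
- Hold → Labs Inc. plays Low (best of 13, 1, 8); Novax gets 8.
Novax's induced payoffs are 3, 8, so Novax commits to Hold. Subgame-perfect outcome: (Low, Hold) with payoffs (13, 8).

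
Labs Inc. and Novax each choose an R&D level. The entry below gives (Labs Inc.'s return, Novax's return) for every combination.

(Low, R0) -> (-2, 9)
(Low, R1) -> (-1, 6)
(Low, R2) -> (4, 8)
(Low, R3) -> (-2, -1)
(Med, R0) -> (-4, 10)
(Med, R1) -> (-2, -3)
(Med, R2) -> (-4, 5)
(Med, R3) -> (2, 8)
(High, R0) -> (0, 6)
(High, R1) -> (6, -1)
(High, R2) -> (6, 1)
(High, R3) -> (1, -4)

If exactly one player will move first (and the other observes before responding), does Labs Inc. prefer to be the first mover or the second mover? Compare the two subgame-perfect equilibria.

If Labs Inc. leads: Novax's best replies are Low→R0, Med→R0, High→R0; Labs Inc.'s induced payoffs -2, -4, 0; outcome (High, R0), payoffs (0, 6).
If Novax leads: Labs Inc.'s best replies are R0→High, R1→High, R2→High, R3→Med; Novax's induced payoffs 6, -1, 1, 8; outcome (Med, R3), payoffs (2, 8).
Labs Inc. gets 0 moving first and 2 moving second, so Labs Inc. prefers to move second.

second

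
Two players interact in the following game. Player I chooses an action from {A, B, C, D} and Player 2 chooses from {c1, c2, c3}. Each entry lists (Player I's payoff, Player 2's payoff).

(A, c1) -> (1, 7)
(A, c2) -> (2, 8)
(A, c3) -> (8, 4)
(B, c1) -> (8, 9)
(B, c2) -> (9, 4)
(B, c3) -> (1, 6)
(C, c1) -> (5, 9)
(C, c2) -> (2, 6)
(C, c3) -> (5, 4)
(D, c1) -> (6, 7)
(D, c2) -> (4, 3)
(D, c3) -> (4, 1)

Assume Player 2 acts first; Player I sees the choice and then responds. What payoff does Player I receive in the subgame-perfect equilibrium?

8

Player I best-responds to each possible Player 2 move:
- c1 → Player I plays B (best of 1, 8, 5, 6); Player 2 gets 9.
- c2 → Player I plays B (best of 2, 9, 2, 4); Player 2 gets 4.
- c3 → Player I plays A (best of 8, 1, 5, 4); Player 2 gets 4.
Maximizing over 9, 4, 4, Player 2 chooses c1. Subgame-perfect outcome: (B, c1) with payoffs (8, 9).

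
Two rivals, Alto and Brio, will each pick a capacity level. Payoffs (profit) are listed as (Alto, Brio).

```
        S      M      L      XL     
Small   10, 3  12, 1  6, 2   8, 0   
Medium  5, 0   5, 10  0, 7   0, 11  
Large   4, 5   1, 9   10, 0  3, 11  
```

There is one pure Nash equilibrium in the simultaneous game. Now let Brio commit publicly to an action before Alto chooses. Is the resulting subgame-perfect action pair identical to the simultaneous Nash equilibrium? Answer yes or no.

Solve by backward induction (Brio leads).
- S: BR = Small, leader payoff 3.
- M: BR = Small, leader payoff 1.
- L: BR = Large, leader payoff 0.
- XL: BR = Small, leader payoff 0.
Maximizing over 3, 1, 0, 0, Brio chooses S. Subgame-perfect outcome: (Small, S) with payoffs (10, 3).
Under simultaneous play:
Alto's best replies: S→Small; M→Small; L→Large; XL→Small.
Brio's best replies: Small→S; Medium→XL; Large→XL.
Only (Small, S) has each player best-responding; Nash payoffs (10, 3).
Sequential outcome (Small, S) coincides with the Nash profile (Small, S).

yes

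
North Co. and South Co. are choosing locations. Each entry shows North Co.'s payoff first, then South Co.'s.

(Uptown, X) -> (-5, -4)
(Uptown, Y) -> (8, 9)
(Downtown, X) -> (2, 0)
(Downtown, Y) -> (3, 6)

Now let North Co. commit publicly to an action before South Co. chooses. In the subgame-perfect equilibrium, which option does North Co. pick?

Uptown

Solve by backward induction (North Co. leads).
- Uptown: BR = Y, leader payoff 8.
- Downtown: BR = Y, leader payoff 3.
North Co.'s induced payoffs are 8, 3, so North Co. commits to Uptown. Subgame-perfect outcome: (Uptown, Y) with payoffs (8, 9).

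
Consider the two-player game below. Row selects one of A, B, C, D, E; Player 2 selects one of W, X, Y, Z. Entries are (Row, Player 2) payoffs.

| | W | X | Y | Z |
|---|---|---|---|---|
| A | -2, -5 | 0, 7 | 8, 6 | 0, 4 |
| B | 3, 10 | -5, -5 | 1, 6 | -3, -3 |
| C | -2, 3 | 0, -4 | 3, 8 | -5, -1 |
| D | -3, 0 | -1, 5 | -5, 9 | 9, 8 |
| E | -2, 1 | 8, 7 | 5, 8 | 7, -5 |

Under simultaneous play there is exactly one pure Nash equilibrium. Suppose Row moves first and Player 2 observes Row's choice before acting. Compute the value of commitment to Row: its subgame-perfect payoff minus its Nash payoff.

2

Player 2 best-responds to each possible Row move:
- A: Player 2 compares -5, 7, 6, 4 and picks X; Row would get 0.
- B: Player 2 compares 10, -5, 6, -3 and picks W; Row would get 3.
- C: Player 2 compares 3, -4, 8, -1 and picks Y; Row would get 3.
- D: Player 2 compares 0, 5, 9, 8 and picks Y; Row would get -5.
- E: Player 2 compares 1, 7, 8, -5 and picks Y; Row would get 5.
Row's induced payoffs are 0, 3, 3, -5, 5, so Row commits to E. Subgame-perfect outcome: (E, Y) with payoffs (5, 8).
Under simultaneous play:
Row's best replies: W→B; X→E; Y→A; Z→D.
Player 2's best replies: A→X; B→W; C→Y; D→Y; E→Y.
Only (B, W) has each player best-responding; Nash payoffs (3, 10).
Row's commitment gain: 5 − 3 = 2.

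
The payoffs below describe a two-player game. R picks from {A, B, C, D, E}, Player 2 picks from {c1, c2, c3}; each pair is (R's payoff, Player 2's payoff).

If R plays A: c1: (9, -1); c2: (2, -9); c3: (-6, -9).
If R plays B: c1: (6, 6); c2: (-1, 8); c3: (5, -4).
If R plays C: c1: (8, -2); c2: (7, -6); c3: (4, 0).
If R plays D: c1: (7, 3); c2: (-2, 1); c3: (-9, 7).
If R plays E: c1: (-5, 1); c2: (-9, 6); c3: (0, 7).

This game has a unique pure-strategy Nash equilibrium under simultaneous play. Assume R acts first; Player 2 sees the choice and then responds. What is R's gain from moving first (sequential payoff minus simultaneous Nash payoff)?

Work backward from Player 2's decision.
- A: Player 2 compares -1, -9, -9 and picks c1; R would get 9.
- B: Player 2 compares 6, 8, -4 and picks c2; R would get -1.
- C: Player 2 compares -2, -6, 0 and picks c3; R would get 4.
- D: Player 2 compares 3, 1, 7 and picks c3; R would get -9.
- E: Player 2 compares 1, 6, 7 and picks c3; R would get 0.
R's induced payoffs are 9, -1, 4, -9, 0, so R commits to A. Subgame-perfect outcome: (A, c1) with payoffs (9, -1).
For the simultaneous game, intersect best replies.
R's best replies: c1→A; c2→C; c3→B.
Player 2's best replies: A→c1; B→c2; C→c3; D→c3; E→c3.
The unique mutual best reply is (A, c1), giving (9, -1).
R's commitment gain: 9 − 9 = 0.

0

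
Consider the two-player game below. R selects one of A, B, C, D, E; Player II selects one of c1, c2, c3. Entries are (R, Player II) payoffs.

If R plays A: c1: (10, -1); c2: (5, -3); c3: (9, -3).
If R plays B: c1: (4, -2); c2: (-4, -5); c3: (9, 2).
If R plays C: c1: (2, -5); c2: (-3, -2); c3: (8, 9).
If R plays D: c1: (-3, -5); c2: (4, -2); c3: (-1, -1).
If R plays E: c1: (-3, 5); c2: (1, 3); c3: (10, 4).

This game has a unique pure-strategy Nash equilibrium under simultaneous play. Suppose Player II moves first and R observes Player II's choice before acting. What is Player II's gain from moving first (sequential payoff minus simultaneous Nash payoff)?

Backward induction with Player II moving first.
- c1 → R plays A (best of 10, 4, 2, -3, -3); Player II gets -1.
- c2 → R plays A (best of 5, -4, -3, 4, 1); Player II gets -3.
- c3 → R plays E (best of 9, 9, 8, -1, 10); Player II gets 4.
Player II's induced payoffs are -1, -3, 4, so Player II commits to c3. Subgame-perfect outcome: (E, c3) with payoffs (10, 4).
Under simultaneous play:
R's best replies: c1→A; c2→A; c3→E.
Player II's best replies: A→c1; B→c3; C→c3; D→c3; E→c1.
Only (A, c1) has each player best-responding; Nash payoffs (10, -1).
Player II's commitment gain: 4 − -1 = 5.

5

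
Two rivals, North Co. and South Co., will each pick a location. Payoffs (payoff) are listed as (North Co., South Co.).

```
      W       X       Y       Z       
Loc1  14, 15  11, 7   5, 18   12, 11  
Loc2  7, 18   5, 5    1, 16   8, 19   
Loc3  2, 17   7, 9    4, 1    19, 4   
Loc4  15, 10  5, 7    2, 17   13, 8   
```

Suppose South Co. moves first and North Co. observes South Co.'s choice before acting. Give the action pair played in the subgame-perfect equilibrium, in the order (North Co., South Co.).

Work backward from North Co.'s decision.
- W → North Co. plays Loc4 (best of 14, 7, 2, 15); South Co. gets 10.
- X → North Co. plays Loc1 (best of 11, 5, 7, 5); South Co. gets 7.
- Y → North Co. plays Loc1 (best of 5, 1, 4, 2); South Co. gets 18.
- Z → North Co. plays Loc3 (best of 12, 8, 19, 13); South Co. gets 4.
Among 10, 7, 18, 4, the best is 18 at Y. Subgame-perfect outcome: (Loc1, Y) with payoffs (5, 18).

(Loc1, Y)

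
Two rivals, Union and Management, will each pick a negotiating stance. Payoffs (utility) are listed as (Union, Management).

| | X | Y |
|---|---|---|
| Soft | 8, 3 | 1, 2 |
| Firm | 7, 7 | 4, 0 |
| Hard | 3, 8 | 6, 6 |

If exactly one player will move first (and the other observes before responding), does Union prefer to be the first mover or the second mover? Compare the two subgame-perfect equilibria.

If Union leads: Management's best replies are Soft→X, Firm→X, Hard→X; Union's induced payoffs 8, 7, 3; outcome (Soft, X), payoffs (8, 3).
If Management leads: Union's best replies are X→Soft, Y→Hard; Management's induced payoffs 3, 6; outcome (Hard, Y), payoffs (6, 6).
Union gets 8 moving first and 6 moving second, so Union prefers to move first.

first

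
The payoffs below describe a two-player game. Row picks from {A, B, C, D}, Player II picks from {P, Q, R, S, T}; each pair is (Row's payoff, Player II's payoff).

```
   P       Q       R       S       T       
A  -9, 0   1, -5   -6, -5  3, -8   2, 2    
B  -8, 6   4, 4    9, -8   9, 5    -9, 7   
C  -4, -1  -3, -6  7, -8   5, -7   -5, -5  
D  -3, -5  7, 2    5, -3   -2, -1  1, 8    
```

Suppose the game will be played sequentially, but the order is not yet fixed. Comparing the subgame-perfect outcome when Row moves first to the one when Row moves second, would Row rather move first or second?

second

If Row leads: Player II's best replies are A→T, B→T, C→P, D→T; Row's induced payoffs 2, -9, -4, 1; outcome (A, T), payoffs (2, 2).
If Player II leads: Row's best replies are P→D, Q→D, R→B, S→B, T→A; Player II's induced payoffs -5, 2, -8, 5, 2; outcome (B, S), payoffs (9, 5).
Row gets 2 moving first and 9 moving second, so Row prefers to move second.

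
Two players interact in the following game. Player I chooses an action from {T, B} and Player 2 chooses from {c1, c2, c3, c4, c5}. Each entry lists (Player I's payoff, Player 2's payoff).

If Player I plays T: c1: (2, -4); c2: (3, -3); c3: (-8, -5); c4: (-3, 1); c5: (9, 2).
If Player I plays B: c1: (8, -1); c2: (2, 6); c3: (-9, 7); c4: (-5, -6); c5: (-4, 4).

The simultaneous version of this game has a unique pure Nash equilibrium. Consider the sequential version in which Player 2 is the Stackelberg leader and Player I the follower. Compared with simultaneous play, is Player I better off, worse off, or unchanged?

unchanged

Backward induction with Player 2 moving first.
- c1: Player I compares 2, 8 and picks B; Player 2 would get -1.
- c2: Player I compares 3, 2 and picks T; Player 2 would get -3.
- c3: Player I compares -8, -9 and picks T; Player 2 would get -5.
- c4: Player I compares -3, -5 and picks T; Player 2 would get 1.
- c5: Player I compares 9, -4 and picks T; Player 2 would get 2.
Maximizing over -1, -3, -5, 1, 2, Player 2 chooses c5. Subgame-perfect outcome: (T, c5) with payoffs (9, 2).
Now find the simultaneous Nash equilibrium.
Player I's best replies: c1→B; c2→T; c3→T; c4→T; c5→T.
Player 2's best replies: T→c5; B→c3.
The unique mutual best reply is (T, c5), giving (9, 2).
Player I earns 9 sequentially versus 9 at the Nash outcome: unchanged.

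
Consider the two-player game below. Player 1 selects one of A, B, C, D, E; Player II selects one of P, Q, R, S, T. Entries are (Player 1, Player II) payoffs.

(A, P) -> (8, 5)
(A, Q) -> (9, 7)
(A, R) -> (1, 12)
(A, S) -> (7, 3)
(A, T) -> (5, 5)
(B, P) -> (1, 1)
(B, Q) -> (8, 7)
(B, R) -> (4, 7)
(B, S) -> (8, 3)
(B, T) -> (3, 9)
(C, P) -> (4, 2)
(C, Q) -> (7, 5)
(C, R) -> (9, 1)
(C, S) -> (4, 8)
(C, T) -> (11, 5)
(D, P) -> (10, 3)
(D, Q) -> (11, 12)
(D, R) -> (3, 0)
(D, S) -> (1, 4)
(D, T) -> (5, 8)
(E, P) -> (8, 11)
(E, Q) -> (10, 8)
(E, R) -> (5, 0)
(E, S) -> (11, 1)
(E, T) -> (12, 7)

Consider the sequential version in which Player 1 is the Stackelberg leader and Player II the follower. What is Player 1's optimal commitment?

Backward induction with Player 1 moving first.
- A → Player II plays R (best of 5, 7, 12, 3, 5); Player 1 gets 1.
- B → Player II plays T (best of 1, 7, 7, 3, 9); Player 1 gets 3.
- C → Player II plays S (best of 2, 5, 1, 8, 5); Player 1 gets 4.
- D → Player II plays Q (best of 3, 12, 0, 4, 8); Player 1 gets 11.
- E → Player II plays P (best of 11, 8, 0, 1, 7); Player 1 gets 8.
Maximizing over 1, 3, 4, 11, 8, Player 1 chooses D. Subgame-perfect outcome: (D, Q) with payoffs (11, 12).

D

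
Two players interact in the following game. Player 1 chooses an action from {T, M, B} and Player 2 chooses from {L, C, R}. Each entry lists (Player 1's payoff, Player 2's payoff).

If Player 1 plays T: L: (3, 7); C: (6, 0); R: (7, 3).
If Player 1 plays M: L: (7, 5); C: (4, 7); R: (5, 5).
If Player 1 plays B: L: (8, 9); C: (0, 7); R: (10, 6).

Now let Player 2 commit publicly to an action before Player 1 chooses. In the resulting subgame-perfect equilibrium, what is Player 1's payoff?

Backward induction with Player 2 moving first.
- L: Player 1 compares 3, 7, 8 and picks B; Player 2 would get 9.
- C: Player 1 compares 6, 4, 0 and picks T; Player 2 would get 0.
- R: Player 1 compares 7, 5, 10 and picks B; Player 2 would get 6.
Among 9, 0, 6, the best is 9 at L. Subgame-perfect outcome: (B, L) with payoffs (8, 9).

8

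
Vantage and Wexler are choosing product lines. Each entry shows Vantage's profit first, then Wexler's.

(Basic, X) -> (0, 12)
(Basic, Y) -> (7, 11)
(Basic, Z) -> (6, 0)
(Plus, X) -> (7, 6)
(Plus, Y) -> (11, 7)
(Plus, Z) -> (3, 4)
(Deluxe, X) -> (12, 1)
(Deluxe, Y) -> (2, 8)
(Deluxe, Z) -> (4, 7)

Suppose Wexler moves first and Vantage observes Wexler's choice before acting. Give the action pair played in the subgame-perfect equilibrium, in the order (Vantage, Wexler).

Vantage best-responds to each possible Wexler move:
- X → Vantage plays Deluxe (best of 0, 7, 12); Wexler gets 1.
- Y → Vantage plays Plus (best of 7, 11, 2); Wexler gets 7.
- Z → Vantage plays Basic (best of 6, 3, 4); Wexler gets 0.
Among 1, 7, 0, the best is 7 at Y. Subgame-perfect outcome: (Plus, Y) with payoffs (11, 7).

(Plus, Y)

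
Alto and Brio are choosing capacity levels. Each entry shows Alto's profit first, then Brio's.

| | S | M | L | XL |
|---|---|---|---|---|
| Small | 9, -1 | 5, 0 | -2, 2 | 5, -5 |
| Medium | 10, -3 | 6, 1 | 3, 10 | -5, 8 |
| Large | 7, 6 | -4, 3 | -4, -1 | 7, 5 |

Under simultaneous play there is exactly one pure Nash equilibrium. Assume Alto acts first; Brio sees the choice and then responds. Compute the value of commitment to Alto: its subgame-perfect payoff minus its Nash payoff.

Work backward from Brio's decision.
- Small: BR = L, leader payoff -2.
- Medium: BR = L, leader payoff 3.
- Large: BR = S, leader payoff 7.
Alto's induced payoffs are -2, 3, 7, so Alto commits to Large. Subgame-perfect outcome: (Large, S) with payoffs (7, 6).
Under simultaneous play:
Alto's best replies: S→Medium; M→Medium; L→Medium; XL→Large.
Brio's best replies: Small→L; Medium→L; Large→S.
Only (Medium, L) has each player best-responding; Nash payoffs (3, 10).
Alto's commitment gain: 7 − 3 = 4.

4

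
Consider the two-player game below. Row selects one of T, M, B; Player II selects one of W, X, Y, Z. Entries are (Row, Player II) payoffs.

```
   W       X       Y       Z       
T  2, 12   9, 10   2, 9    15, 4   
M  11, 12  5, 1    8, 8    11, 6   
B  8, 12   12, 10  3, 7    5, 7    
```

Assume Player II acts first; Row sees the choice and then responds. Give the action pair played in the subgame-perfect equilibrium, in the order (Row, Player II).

(M, W)

Backward induction with Player II moving first.
- W → Row plays M (best of 2, 11, 8); Player II gets 12.
- X → Row plays B (best of 9, 5, 12); Player II gets 10.
- Y → Row plays M (best of 2, 8, 3); Player II gets 8.
- Z → Row plays T (best of 15, 11, 5); Player II gets 4.
Maximizing over 12, 10, 8, 4, Player II chooses W. Subgame-perfect outcome: (M, W) with payoffs (11, 12).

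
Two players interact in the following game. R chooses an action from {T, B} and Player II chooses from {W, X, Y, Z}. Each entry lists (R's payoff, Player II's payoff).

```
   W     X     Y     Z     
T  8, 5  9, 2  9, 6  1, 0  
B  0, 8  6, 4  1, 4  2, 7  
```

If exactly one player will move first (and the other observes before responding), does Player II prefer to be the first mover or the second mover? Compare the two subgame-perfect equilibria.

first

If R leads: Player II's best replies are T→Y, B→W; R's induced payoffs 9, 0; outcome (T, Y), payoffs (9, 6).
If Player II leads: R's best replies are W→T, X→T, Y→T, Z→B; Player II's induced payoffs 5, 2, 6, 7; outcome (B, Z), payoffs (2, 7).
Player II gets 7 moving first and 6 moving second, so Player II prefers to move first.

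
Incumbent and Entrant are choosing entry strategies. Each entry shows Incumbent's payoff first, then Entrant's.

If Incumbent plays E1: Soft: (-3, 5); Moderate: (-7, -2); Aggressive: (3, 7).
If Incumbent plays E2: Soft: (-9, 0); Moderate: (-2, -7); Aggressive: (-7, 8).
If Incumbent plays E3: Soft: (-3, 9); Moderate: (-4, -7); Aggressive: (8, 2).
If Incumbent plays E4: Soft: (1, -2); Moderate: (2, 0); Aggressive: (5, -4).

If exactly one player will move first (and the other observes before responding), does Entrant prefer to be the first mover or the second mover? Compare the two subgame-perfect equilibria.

If Incumbent leads: Entrant's best replies are E1→Aggressive, E2→Aggressive, E3→Soft, E4→Moderate; Incumbent's induced payoffs 3, -7, -3, 2; outcome (E1, Aggressive), payoffs (3, 7).
If Entrant leads: Incumbent's best replies are Soft→E4, Moderate→E4, Aggressive→E3; Entrant's induced payoffs -2, 0, 2; outcome (E3, Aggressive), payoffs (8, 2).
Entrant gets 2 moving first and 7 moving second, so Entrant prefers to move second.

second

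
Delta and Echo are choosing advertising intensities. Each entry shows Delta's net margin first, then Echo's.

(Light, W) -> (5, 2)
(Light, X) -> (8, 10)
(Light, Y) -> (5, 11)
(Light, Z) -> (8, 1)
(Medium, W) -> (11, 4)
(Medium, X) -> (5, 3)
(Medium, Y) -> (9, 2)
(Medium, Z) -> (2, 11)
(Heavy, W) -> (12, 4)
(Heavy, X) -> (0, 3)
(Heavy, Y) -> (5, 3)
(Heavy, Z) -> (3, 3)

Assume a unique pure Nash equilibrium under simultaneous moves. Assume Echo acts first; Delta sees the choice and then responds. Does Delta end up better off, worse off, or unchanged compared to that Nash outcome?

Backward induction with Echo moving first.
- W → Delta plays Heavy (best of 5, 11, 12); Echo gets 4.
- X → Delta plays Light (best of 8, 5, 0); Echo gets 10.
- Y → Delta plays Medium (best of 5, 9, 5); Echo gets 2.
- Z → Delta plays Light (best of 8, 2, 3); Echo gets 1.
Maximizing over 4, 10, 2, 1, Echo chooses X. Subgame-perfect outcome: (Light, X) with payoffs (8, 10).
Under simultaneous play:
Delta's best replies: W→Heavy; X→Light; Y→Medium; Z→Light.
Echo's best replies: Light→Y; Medium→Z; Heavy→W.
The unique mutual best reply is (Heavy, W), giving (12, 4).
Delta earns 8 sequentially versus 12 at the Nash outcome: worse off.

worse off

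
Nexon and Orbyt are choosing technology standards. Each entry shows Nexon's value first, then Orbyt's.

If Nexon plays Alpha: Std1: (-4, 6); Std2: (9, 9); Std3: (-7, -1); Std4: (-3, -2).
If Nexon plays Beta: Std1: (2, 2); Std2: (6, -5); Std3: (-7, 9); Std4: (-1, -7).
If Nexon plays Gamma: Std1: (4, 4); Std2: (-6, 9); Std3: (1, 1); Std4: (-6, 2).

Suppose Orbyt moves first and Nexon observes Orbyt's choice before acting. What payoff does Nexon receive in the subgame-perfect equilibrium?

9

Work backward from Nexon's decision.
- Std1: Nexon compares -4, 2, 4 and picks Gamma; Orbyt would get 4.
- Std2: Nexon compares 9, 6, -6 and picks Alpha; Orbyt would get 9.
- Std3: Nexon compares -7, -7, 1 and picks Gamma; Orbyt would get 1.
- Std4: Nexon compares -3, -1, -6 and picks Beta; Orbyt would get -7.
Among 4, 9, 1, -7, the best is 9 at Std2. Subgame-perfect outcome: (Alpha, Std2) with payoffs (9, 9).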